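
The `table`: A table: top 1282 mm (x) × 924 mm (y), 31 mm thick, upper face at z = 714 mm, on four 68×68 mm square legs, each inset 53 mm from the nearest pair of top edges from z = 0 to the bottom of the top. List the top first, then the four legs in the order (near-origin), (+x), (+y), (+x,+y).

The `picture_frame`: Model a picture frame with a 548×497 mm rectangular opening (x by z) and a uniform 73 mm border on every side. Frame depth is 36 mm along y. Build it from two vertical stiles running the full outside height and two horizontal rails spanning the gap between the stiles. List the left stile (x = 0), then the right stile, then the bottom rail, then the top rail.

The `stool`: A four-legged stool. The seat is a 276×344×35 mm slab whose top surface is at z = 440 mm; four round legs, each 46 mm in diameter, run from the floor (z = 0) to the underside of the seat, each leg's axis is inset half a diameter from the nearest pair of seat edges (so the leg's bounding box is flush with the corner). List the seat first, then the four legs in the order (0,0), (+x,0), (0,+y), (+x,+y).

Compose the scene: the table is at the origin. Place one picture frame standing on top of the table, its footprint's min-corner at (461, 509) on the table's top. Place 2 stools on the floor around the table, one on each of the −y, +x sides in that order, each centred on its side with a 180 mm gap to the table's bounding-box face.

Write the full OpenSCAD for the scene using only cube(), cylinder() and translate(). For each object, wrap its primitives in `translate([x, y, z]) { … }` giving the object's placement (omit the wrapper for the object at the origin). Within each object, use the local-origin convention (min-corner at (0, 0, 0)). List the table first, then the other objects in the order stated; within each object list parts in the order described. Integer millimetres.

translate([0, 0, 683]) cube([1282, 924, 31]);
translate([53, 53, 0]) cube([68, 68, 683]);
translate([1161, 53, 0]) cube([68, 68, 683]);
translate([53, 803, 0]) cube([68, 68, 683]);
translate([1161, 803, 0]) cube([68, 68, 683]);
translate([461, 509, 714]) {
  cube([73, 36, 643]);
  translate([621, 0, 0]) cube([73, 36, 643]);
  translate([73, 0, 0]) cube([548, 36, 73]);
  translate([73, 0, 570]) cube([548, 36, 73]);
}
translate([503, -524, 0]) {
  translate([0, 0, 405]) cube([276, 344, 35]);
  translate([23, 23, 0]) cylinder(h = 405, r = 23);
  translate([253, 23, 0]) cylinder(h = 405, r = 23);
  translate([23, 321, 0]) cylinder(h = 405, r = 23);
  translate([253, 321, 0]) cylinder(h = 405, r = 23);
}
translate([1462, 290, 0]) {
  translate([0, 0, 405]) cube([276, 344, 35]);
  translate([23, 23, 0]) cylinder(h = 405, r = 23);
  translate([253, 23, 0]) cylinder(h = 405, r = 23);
  translate([23, 321, 0]) cylinder(h = 405, r = 23);
  translate([253, 321, 0]) cylinder(h = 405, r = 23);
}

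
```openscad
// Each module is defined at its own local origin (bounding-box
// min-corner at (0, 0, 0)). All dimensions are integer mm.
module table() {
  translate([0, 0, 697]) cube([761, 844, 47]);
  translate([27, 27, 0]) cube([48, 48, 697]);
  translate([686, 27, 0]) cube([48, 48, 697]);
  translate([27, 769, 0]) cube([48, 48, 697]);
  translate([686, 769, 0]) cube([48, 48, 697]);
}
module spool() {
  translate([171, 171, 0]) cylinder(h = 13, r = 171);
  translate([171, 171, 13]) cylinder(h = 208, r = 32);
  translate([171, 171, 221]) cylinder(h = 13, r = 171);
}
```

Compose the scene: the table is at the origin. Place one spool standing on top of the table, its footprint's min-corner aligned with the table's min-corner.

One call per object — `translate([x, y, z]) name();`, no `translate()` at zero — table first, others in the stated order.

table();
translate([0, 0, 744]) spool();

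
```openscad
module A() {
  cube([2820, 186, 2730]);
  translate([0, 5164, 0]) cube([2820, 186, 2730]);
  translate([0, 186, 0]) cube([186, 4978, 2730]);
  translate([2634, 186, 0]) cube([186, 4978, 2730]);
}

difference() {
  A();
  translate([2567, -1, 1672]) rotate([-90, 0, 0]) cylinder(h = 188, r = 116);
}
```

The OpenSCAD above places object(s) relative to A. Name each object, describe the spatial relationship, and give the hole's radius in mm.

The subtracted cylinder has r = 116 mm.

A is a house frame. The house frame has a circular hole through its front wall. The hole's radius is 116 mm.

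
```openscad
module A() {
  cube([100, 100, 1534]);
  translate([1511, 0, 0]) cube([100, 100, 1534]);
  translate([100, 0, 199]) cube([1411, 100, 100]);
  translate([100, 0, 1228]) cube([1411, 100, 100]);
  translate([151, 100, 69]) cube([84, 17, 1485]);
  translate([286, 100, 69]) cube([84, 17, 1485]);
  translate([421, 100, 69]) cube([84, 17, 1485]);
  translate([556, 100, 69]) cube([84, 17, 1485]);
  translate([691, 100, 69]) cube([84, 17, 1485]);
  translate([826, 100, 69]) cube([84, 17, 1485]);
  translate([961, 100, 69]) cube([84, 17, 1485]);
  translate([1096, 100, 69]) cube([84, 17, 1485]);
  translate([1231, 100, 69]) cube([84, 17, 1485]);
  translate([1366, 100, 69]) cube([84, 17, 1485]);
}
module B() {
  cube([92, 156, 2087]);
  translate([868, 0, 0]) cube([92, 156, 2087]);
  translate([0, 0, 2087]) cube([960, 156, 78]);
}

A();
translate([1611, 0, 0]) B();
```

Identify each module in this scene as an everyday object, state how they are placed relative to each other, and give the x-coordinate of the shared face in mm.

The fence section's +x face and the door frame's −x face are both at x = 1611 mm.

A is a fence section. B is a door frame. The door frame is against the fence section's +x side, with their −y faces flush. The x-coordinate of the shared face is 1611 mm.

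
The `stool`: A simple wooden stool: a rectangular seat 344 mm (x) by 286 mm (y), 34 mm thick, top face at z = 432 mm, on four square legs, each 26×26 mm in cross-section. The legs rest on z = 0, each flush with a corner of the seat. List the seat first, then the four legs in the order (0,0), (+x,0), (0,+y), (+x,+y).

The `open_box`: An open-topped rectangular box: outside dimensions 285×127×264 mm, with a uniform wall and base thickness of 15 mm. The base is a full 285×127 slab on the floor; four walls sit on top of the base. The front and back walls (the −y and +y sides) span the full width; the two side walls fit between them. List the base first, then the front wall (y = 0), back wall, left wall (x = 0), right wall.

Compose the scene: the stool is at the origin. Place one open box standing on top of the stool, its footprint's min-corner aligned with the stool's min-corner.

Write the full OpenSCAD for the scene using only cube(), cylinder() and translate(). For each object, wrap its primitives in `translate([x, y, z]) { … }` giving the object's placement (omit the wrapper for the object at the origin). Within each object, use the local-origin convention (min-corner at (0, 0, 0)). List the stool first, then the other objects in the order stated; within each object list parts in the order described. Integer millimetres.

translate([0, 0, 398]) cube([344, 286, 34]);
cube([26, 26, 398]);
translate([318, 0, 0]) cube([26, 26, 398]);
translate([0, 260, 0]) cube([26, 26, 398]);
translate([318, 260, 0]) cube([26, 26, 398]);
translate([0, 0, 432]) {
  cube([285, 127, 15]);
  translate([0, 0, 15]) cube([285, 15, 249]);
  translate([0, 112, 15]) cube([285, 15, 249]);
  translate([0, 15, 15]) cube([15, 97, 249]);
  translate([270, 15, 15]) cube([15, 97, 249]);
}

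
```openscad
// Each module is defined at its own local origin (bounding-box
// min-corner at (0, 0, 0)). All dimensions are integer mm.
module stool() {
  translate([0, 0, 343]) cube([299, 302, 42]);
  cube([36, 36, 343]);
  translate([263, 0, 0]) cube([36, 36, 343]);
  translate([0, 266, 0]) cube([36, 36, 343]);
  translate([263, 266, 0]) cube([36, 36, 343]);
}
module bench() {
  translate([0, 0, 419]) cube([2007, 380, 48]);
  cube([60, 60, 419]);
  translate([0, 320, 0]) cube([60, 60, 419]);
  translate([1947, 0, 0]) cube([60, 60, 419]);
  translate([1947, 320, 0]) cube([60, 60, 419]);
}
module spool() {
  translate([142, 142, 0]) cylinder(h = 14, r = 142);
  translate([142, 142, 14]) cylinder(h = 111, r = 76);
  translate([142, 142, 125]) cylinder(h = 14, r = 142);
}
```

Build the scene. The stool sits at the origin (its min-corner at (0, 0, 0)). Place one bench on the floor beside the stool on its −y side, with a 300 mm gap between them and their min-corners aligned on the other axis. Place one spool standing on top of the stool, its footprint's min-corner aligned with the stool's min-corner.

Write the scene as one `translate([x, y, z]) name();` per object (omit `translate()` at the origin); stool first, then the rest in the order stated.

stool();
translate([0, -680, 0]) bench();
translate([0, 0, 385]) spool();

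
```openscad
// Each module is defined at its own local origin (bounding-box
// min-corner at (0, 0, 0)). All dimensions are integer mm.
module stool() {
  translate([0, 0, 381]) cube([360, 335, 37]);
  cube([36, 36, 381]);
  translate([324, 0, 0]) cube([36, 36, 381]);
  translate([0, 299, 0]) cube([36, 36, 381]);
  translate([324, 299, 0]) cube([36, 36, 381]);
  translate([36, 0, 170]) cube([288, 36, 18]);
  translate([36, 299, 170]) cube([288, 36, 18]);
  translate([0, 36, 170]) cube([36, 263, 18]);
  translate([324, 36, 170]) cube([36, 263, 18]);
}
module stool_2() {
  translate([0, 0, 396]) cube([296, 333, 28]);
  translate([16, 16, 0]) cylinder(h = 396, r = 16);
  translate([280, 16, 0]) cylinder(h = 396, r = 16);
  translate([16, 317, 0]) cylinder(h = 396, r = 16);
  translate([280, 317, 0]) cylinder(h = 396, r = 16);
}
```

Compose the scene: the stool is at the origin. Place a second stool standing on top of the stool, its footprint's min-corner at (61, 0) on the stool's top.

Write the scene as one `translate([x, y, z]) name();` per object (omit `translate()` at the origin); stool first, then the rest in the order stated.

stool();
translate([61, 0, 418]) stool_2();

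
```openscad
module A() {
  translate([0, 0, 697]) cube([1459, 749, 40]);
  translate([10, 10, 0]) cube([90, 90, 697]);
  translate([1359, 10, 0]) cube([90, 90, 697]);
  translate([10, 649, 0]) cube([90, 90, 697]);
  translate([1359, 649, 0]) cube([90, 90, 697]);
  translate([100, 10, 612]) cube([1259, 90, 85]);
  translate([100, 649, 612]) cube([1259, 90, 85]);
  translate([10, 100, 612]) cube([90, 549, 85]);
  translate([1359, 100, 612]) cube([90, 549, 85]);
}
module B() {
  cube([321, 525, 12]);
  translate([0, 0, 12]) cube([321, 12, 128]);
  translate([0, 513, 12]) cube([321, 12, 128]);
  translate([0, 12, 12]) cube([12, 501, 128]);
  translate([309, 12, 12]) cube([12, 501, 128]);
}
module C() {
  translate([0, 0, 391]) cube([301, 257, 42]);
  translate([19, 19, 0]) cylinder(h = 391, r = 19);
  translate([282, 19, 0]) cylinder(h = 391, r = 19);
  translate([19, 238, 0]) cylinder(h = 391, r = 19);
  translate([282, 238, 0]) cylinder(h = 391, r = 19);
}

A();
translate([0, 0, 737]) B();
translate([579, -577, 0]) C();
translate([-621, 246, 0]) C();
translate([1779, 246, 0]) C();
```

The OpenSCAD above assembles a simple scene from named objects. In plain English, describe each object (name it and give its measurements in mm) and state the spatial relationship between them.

A is a rectangular dining table. The top is 1459×749×40 mm with its upper surface at z = 737 mm. It stands on four 90×90 mm square legs, each inset 10 mm from the nearest pair of top edges, running from the floor to the underside of the top. Four apron rails, 90 mm thick and 85 mm tall, run between adjacent legs with their top edges flush with the underside of the top and their outer faces flush with the legs' outer faces.

B is an open-topped rectangular box: outside dimensions 321×525×140 mm, with a uniform wall and base thickness of 12 mm. The base is a full 321×525 slab on the floor; four walls sit on top of the base. The front and back walls (the −y and +y sides) span the full width; the two side walls fit between them.

C is a simple wooden stool: a rectangular seat 301 mm (x) by 257 mm (y), 42 mm thick, top face at z = 433 mm, on four round legs, each 38 mm in diameter. The legs rest on z = 0, each leg's axis is inset half a diameter from the nearest pair of seat edges (so the leg's bounding box is flush with the corner).

The open box is on top of the table. Three stools sit around the table at the −y, −x, +x sides.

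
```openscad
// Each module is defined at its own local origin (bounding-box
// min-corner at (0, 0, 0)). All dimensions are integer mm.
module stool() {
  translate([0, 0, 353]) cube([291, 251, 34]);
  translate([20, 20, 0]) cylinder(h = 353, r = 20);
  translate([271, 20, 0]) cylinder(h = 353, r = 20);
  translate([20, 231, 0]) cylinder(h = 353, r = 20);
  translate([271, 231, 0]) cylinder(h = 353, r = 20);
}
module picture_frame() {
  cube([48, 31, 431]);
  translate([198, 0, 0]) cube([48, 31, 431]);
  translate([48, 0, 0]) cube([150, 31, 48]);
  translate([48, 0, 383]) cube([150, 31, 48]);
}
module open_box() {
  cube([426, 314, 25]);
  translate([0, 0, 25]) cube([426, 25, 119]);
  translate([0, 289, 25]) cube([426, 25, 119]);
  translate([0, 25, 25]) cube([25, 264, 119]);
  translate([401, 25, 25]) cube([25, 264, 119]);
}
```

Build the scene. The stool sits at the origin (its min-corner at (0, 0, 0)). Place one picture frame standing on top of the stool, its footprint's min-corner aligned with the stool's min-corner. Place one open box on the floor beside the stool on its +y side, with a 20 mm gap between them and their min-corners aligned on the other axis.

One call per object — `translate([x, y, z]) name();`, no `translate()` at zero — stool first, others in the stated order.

stool();
translate([0, 0, 387]) picture_frame();
translate([0, 271, 0]) open_box();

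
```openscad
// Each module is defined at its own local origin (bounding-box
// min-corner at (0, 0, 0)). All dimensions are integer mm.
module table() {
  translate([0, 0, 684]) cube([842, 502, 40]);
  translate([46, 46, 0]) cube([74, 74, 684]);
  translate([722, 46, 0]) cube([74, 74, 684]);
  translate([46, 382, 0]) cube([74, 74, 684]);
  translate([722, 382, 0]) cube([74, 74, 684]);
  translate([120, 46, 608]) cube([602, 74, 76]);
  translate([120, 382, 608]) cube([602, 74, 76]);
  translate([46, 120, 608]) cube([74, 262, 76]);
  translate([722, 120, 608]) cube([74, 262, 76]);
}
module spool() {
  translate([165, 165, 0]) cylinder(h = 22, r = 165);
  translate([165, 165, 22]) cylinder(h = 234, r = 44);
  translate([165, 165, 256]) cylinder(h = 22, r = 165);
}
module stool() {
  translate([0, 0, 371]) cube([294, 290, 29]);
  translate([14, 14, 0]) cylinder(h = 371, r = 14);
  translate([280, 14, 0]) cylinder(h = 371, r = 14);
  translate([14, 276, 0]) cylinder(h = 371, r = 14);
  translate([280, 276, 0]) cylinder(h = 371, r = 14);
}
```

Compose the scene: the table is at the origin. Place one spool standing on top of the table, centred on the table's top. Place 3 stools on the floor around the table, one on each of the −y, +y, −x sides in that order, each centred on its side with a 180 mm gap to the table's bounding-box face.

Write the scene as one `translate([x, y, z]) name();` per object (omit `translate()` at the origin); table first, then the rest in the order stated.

table();
translate([256, 86, 724]) spool();
translate([274, -470, 0]) stool();
translate([274, 682, 0]) stool();
translate([-474, 106, 0]) stool();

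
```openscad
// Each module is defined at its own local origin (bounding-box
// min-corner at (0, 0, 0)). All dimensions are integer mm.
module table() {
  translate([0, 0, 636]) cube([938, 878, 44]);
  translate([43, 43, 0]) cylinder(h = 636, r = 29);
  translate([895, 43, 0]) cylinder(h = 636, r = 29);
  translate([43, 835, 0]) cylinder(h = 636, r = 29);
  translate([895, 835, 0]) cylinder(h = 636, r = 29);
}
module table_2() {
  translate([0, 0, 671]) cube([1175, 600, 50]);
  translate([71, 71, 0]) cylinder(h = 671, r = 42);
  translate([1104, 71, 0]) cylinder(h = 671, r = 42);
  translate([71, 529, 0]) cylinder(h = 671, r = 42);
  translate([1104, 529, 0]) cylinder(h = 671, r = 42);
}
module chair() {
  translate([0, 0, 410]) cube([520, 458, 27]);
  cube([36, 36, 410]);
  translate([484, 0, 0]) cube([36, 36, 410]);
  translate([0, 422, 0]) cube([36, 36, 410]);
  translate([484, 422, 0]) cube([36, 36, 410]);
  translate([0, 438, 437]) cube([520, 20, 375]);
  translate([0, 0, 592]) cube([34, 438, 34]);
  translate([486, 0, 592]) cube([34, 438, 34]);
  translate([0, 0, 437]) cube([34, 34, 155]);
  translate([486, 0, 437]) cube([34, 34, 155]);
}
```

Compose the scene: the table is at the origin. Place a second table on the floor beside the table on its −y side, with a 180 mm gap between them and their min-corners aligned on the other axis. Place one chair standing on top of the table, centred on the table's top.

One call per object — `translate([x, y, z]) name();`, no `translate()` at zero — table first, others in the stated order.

table();
translate([0, -780, 0]) table_2();
translate([209, 210, 680]) chair();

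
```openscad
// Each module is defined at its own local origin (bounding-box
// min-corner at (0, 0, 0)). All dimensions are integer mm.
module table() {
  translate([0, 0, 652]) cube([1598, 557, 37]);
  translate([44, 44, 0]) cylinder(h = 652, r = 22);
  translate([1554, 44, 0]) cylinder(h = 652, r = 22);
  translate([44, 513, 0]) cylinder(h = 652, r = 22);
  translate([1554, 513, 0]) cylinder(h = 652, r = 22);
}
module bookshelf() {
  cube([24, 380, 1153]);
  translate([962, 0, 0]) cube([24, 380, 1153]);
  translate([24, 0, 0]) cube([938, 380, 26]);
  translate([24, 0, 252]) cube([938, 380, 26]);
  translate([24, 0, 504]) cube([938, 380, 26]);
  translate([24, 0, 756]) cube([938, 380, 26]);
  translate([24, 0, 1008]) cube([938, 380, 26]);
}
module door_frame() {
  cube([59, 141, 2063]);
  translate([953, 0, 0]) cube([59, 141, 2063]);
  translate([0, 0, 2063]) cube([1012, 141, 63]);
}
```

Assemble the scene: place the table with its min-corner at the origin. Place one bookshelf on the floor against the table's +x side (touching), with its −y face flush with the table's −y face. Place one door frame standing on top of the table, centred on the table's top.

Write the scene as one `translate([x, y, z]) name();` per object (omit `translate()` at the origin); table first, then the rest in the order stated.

table();
translate([1598, 0, 0]) bookshelf();
translate([293, 208, 689]) door_frame();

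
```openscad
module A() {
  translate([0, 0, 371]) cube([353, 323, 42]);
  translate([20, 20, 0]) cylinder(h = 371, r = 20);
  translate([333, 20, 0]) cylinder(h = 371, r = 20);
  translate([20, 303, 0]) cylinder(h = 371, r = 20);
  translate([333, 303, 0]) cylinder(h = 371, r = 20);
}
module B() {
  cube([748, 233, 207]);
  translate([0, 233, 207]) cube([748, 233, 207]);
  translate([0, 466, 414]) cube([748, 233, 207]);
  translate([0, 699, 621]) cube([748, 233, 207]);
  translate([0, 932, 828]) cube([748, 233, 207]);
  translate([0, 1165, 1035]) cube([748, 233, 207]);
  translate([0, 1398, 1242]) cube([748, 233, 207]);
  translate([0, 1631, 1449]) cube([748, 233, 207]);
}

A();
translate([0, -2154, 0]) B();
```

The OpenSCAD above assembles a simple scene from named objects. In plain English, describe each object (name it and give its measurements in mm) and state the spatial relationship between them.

A is a four-legged stool. The seat is a 353×323×42 mm slab whose top surface is at z = 413 mm; four round legs, each 40 mm in diameter, run from the floor (z = 0) to the underside of the seat, each leg's axis is inset half a diameter from the nearest pair of seat edges (so the leg's bounding box is flush with the corner).

B is a straight staircase of 8 solid steps. Each step is 748 mm wide (x), 233 mm deep (y, the going) and 207 mm tall (the rise). The first step rests on the floor; each subsequent step sits one going further in +y and one rise higher in +z, directly behind and above the previous step with no overlap.

The staircase is on the floor beside the stool on its −y side.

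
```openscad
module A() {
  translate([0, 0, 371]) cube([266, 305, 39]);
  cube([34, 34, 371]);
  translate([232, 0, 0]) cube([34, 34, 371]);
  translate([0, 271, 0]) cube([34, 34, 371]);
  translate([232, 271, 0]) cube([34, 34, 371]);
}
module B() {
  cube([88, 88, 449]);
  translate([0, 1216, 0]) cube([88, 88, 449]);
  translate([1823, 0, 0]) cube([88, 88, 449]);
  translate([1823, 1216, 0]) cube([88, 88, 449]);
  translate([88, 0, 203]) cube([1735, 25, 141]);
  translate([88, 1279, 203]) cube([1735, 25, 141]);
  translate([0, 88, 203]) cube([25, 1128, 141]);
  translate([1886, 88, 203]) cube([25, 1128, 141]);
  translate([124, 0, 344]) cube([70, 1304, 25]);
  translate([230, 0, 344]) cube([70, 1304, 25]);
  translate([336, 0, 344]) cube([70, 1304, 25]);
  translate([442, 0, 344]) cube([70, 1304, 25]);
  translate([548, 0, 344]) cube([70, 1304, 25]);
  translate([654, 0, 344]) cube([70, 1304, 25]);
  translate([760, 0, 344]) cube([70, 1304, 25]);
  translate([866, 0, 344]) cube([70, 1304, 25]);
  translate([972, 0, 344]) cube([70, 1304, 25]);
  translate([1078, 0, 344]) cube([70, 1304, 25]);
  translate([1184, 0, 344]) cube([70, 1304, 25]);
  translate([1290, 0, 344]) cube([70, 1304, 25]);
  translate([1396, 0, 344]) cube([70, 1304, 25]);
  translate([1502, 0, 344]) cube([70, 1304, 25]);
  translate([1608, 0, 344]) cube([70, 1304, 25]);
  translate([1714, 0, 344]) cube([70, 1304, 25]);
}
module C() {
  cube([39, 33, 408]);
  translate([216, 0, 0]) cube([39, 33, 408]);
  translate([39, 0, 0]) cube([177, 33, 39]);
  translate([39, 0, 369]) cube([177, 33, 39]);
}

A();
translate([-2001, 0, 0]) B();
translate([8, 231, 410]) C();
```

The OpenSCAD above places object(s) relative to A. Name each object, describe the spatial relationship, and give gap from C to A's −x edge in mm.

A is a stool. B is a bed frame. C is a picture frame. The bed frame is on the floor beside the stool on its −x side. The picture frame is on top of the stool. The gap from the picture frame to the stool's −x edge is 8 mm.

The picture frame's min-x is at 8; the stool's min-x is 0; gap = 8 mm.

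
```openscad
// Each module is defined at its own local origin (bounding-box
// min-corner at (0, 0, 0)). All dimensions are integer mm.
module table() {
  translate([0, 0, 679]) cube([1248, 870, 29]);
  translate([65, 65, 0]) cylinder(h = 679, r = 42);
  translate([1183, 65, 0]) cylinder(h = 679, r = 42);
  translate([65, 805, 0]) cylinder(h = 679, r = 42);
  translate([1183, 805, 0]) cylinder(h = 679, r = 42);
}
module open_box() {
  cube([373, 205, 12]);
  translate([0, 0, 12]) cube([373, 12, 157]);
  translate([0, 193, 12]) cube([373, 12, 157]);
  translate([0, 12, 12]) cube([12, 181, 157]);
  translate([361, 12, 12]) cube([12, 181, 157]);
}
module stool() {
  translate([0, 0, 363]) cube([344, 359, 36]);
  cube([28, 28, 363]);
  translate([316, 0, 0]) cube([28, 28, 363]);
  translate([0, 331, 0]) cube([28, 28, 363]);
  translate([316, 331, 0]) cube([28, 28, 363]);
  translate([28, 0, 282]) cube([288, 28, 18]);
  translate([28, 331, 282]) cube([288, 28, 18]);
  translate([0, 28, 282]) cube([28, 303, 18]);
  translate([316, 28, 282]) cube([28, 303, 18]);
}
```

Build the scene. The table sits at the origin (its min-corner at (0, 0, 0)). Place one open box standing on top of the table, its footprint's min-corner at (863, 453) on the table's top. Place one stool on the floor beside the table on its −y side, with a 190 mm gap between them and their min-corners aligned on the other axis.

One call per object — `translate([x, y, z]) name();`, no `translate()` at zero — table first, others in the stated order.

table();
translate([863, 453, 708]) open_box();
translate([0, -549, 0]) stool();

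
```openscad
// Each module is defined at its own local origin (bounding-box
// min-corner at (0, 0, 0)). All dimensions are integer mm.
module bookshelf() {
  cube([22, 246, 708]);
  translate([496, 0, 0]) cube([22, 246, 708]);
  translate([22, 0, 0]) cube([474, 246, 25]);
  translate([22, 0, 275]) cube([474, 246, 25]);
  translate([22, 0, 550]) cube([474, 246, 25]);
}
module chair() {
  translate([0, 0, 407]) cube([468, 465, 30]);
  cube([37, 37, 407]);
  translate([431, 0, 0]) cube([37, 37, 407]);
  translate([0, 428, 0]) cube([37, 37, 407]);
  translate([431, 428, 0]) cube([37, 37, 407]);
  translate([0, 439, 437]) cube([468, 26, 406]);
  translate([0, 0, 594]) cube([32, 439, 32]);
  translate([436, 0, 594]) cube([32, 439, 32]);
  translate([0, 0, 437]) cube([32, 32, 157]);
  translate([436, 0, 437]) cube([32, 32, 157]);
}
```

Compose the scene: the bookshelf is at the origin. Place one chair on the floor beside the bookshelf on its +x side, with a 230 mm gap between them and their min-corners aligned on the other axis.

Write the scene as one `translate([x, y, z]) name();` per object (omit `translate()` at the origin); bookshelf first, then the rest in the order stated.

bookshelf();
translate([748, 0, 0]) chair();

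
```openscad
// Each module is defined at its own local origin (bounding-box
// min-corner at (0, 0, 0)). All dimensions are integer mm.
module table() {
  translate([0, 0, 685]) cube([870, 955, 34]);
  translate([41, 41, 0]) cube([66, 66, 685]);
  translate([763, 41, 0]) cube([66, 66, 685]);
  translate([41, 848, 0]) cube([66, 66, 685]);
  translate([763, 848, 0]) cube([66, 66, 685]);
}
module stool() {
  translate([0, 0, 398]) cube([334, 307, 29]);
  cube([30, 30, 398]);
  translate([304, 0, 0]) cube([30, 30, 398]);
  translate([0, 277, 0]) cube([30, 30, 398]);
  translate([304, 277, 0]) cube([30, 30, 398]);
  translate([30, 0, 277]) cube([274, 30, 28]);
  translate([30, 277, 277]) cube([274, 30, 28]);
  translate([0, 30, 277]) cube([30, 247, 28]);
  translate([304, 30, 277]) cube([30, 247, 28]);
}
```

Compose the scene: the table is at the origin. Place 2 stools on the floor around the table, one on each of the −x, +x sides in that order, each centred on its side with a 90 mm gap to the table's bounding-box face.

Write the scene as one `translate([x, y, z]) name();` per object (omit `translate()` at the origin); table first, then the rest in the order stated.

table();
translate([-424, 324, 0]) stool();
translate([960, 324, 0]) stool();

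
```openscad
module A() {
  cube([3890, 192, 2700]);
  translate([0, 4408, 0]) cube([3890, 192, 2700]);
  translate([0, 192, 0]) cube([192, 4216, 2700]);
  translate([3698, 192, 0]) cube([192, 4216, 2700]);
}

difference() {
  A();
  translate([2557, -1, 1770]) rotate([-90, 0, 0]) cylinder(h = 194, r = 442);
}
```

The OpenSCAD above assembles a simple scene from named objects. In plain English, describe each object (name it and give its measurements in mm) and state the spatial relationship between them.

A is the wall frame of a small rectangular building: four walls, each 2700 mm tall and 192 mm thick, enclosing a footprint 3890 mm (x) by 4600 mm (y) outside-to-outside, with no floor or roof. The front and back walls (the −y and +y sides) span the full width; the two side walls fit between them.

The house frame has a circular hole of radius 442 mm through its front wall, centred at (x = 2557, z = 1770).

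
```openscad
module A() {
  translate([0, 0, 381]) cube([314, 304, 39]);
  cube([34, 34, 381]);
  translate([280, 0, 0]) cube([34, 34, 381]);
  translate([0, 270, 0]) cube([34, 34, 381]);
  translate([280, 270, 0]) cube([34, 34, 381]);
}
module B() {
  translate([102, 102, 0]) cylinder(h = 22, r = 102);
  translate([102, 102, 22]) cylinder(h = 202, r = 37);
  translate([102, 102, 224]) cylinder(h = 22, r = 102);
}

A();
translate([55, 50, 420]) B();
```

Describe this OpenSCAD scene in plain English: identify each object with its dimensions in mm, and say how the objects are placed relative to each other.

A is a simple wooden stool: a rectangular seat 314 mm (x) by 304 mm (y), 39 mm thick, top face at z = 420 mm, on four square legs, each 34×34 mm in cross-section. The legs rest on z = 0, each flush with a corner of the seat.

B is a spool: two coaxial disc flanges of radius 102 mm and thickness 22 mm, joined by a core cylinder of radius 37 mm and height 202 mm. The lower flange rests on z = 0 and the three cylinders share a vertical axis.

The spool is on top of the stool, centred.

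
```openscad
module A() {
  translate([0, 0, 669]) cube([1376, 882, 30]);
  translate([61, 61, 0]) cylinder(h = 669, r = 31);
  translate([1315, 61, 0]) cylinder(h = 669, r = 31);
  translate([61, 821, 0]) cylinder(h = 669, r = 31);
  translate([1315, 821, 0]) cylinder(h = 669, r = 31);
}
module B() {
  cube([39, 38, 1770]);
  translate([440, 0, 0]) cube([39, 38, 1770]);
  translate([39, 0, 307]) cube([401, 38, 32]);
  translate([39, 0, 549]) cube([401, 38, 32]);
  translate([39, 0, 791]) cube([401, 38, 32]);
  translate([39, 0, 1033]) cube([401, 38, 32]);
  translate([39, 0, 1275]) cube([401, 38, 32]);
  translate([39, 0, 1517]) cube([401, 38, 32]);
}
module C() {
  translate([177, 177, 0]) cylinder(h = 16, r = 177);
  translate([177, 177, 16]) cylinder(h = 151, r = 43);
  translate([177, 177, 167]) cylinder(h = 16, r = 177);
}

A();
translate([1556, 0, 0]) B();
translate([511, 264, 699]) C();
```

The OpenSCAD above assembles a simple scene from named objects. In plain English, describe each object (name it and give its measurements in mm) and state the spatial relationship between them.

A is a rectangular dining table. The top is 1376×882×30 mm with its upper surface at z = 699 mm. It stands on four round legs of 62 mm diameter, each leg's bounding box inset 30 mm from the nearest pair of top edges, running from the floor to the underside of the top.

B is a straight ladder. Two 39×38 mm vertical rails, 1770 mm tall, stand 479 mm apart (outside-to-outside) with their front faces coplanar on the −y side. 6 rungs, each 38 mm deep and 32 mm tall, span between the inner faces of the rails, front faces flush with the rails. The lowest rung's underside is at z = 307 mm and rungs are spaced 242 mm apart (underside to underside).

C is a spool: two coaxial disc flanges of radius 177 mm and thickness 16 mm, joined by a core cylinder of radius 43 mm and height 151 mm. The lower flange rests on z = 0 and the three cylinders share a vertical axis.

The ladder is on the floor beside the table on its +x side. The spool is on top of the table, centred.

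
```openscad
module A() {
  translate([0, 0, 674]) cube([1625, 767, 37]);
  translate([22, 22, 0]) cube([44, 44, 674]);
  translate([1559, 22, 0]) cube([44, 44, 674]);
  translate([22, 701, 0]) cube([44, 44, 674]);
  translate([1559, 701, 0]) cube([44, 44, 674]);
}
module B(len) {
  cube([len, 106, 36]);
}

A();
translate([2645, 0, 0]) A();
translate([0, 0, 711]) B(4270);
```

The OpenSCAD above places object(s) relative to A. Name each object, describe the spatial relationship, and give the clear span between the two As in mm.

A is a table. B is a beam. A beam spans the tops of two tables. The clear span between the two tables is 1020 mm.

Second table starts at x = 2645; first ends at x = 1625; clear span = 2645 − 1625 = 1020 mm.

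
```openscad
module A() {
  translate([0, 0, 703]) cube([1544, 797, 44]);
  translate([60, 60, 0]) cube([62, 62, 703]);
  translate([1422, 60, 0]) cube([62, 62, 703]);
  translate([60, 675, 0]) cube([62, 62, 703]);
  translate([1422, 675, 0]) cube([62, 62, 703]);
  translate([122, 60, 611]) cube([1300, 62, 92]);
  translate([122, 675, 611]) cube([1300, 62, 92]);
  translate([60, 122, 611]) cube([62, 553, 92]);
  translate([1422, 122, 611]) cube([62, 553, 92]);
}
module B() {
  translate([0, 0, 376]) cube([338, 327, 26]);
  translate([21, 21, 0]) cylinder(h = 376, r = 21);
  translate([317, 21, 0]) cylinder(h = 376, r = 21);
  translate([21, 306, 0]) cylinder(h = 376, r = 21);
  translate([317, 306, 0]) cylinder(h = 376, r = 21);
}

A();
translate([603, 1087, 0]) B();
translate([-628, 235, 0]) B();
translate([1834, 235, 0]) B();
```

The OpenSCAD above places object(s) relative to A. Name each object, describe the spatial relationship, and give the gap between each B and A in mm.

Each stool's nearest face is 290 mm from the table's bounding box.

A is a table. B is a stool. Three stools sit around the table at the +y, −x, +x sides. The gap between each stool and the table is 290 mm.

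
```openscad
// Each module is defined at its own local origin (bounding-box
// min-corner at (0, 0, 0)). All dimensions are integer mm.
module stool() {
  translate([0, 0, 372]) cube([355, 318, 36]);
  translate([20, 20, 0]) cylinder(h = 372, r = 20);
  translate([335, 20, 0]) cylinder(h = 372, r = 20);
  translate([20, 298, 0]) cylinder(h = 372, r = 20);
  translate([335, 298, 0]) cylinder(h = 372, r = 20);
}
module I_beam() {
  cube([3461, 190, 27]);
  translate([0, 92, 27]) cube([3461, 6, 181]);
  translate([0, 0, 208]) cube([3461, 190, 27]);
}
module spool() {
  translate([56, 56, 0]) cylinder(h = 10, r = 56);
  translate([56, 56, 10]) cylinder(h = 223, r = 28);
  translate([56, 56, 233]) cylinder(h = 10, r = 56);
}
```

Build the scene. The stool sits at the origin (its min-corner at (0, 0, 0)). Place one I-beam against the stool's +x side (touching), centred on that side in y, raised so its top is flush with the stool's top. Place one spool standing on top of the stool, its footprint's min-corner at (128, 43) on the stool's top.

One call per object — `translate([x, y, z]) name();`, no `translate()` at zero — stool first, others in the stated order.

stool();
translate([355, 64, 173]) I_beam();
translate([128, 43, 408]) spool();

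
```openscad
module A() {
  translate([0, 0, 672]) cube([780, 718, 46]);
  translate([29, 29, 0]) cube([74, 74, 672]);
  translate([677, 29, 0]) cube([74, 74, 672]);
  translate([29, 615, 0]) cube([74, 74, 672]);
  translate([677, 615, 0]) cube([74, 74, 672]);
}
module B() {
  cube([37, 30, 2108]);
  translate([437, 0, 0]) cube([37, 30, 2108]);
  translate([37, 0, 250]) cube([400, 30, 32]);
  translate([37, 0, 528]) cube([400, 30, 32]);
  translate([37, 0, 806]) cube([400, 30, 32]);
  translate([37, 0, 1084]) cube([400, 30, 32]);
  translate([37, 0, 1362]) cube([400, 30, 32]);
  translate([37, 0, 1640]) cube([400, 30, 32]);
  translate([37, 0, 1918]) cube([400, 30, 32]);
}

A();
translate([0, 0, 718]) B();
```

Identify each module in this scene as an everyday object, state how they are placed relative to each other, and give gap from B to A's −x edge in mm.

The ladder's min-x is at 0; the table's min-x is 0; gap = 0 mm.

A is a table. B is a ladder. The ladder is on top of the table. The gap from the ladder to the table's −x edge is 0 mm.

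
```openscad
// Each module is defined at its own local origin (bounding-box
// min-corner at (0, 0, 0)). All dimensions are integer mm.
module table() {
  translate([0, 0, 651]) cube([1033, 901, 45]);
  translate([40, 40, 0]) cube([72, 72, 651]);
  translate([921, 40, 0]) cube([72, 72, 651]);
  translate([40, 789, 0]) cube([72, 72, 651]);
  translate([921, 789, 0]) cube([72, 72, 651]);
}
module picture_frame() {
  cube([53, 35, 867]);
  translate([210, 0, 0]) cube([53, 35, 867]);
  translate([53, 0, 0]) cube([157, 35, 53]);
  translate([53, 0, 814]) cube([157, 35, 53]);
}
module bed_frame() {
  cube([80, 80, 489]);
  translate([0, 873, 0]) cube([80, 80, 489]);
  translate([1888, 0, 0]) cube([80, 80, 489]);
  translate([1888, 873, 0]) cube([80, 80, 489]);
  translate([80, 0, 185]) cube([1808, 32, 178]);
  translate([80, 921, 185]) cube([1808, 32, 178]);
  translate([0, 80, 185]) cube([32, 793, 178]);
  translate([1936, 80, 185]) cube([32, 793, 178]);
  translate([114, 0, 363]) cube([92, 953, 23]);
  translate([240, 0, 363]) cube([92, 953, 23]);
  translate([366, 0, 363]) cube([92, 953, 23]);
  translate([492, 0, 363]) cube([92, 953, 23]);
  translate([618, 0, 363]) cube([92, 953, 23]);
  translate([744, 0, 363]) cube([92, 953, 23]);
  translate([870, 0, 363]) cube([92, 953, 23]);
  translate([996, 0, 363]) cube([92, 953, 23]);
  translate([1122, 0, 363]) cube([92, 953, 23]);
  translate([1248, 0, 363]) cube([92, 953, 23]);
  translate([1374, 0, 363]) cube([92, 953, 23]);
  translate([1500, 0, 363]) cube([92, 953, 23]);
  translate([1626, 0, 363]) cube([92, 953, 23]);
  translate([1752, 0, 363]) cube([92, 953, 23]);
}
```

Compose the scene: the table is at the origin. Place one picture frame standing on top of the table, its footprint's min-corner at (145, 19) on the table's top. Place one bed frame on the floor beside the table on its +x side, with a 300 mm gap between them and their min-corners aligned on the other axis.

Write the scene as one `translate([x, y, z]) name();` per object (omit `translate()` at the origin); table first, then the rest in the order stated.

table();
translate([145, 19, 696]) picture_frame();
translate([1333, 0, 0]) bed_frame();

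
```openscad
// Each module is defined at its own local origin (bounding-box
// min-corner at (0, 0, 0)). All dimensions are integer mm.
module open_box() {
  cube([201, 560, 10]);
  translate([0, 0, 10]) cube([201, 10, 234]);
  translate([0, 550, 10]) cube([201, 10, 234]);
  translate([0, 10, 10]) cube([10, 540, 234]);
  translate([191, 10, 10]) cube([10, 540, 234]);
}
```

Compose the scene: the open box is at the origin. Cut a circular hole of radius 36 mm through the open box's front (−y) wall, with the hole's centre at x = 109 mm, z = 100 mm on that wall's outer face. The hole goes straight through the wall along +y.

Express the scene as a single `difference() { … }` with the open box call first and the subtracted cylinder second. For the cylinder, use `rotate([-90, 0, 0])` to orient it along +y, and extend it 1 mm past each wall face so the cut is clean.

difference() {
  open_box();
  translate([109, -1, 100]) rotate([-90, 0, 0]) cylinder(h = 12, r = 36);
}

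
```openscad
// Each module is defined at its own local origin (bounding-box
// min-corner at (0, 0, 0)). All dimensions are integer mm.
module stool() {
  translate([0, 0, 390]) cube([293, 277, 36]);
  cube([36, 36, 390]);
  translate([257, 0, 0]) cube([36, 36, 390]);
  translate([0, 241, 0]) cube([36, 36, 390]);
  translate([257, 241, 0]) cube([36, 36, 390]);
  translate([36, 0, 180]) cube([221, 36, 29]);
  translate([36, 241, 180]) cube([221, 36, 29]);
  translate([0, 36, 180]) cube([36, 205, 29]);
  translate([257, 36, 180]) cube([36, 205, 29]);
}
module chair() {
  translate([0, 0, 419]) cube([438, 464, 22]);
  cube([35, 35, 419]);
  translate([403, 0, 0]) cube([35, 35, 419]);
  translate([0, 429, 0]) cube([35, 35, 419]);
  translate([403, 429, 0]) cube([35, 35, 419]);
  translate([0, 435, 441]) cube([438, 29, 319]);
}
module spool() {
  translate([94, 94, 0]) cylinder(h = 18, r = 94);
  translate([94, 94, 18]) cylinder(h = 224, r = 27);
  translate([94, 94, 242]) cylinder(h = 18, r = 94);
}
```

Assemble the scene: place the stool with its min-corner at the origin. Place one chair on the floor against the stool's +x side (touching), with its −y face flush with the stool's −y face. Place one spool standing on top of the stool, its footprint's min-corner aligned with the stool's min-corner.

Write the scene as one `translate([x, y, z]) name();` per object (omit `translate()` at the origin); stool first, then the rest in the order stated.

stool();
translate([293, 0, 0]) chair();
translate([0, 0, 426]) spool();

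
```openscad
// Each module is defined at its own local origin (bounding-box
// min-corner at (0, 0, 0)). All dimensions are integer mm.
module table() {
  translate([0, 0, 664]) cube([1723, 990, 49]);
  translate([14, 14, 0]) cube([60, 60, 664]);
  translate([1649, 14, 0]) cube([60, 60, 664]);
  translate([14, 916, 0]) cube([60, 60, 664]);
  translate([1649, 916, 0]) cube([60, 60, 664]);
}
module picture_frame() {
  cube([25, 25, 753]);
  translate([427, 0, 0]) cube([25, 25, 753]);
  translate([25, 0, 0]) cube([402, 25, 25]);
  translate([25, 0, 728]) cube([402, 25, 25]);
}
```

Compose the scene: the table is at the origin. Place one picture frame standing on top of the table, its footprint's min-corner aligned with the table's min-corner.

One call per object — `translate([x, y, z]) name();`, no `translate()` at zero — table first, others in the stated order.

table();
translate([0, 0, 713]) picture_frame();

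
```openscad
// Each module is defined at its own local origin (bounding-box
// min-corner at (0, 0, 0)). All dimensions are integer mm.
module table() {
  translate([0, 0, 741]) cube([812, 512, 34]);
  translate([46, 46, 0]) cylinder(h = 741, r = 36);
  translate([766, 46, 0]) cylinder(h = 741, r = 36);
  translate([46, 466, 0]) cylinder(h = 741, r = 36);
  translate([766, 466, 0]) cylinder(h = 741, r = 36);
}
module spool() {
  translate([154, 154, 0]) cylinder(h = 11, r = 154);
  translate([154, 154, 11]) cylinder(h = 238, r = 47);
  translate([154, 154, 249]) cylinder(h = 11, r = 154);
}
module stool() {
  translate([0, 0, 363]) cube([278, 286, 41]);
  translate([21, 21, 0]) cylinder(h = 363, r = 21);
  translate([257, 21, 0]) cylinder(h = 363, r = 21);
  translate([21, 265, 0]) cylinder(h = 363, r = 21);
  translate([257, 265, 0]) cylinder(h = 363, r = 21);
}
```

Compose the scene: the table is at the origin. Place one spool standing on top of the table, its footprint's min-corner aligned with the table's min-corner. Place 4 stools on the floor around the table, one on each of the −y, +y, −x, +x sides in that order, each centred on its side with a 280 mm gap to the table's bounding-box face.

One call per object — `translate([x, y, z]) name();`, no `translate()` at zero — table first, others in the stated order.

table();
translate([0, 0, 775]) spool();
translate([267, -566, 0]) stool();
translate([267, 792, 0]) stool();
translate([-558, 113, 0]) stool();
translate([1092, 113, 0]) stool();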